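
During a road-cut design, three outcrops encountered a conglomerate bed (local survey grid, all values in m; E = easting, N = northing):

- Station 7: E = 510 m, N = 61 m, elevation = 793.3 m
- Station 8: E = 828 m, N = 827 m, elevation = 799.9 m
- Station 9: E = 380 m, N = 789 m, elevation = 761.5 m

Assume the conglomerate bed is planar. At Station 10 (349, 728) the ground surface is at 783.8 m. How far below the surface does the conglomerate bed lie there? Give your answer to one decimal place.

23.3 m

Two edge vectors: Station 7→Station 8 = (318, 766, 6.6), Station 7→Station 9 = (-130, 728, -31.8).
Normal n = (Station 7→Station 8) × (Station 7→Station 9) = (-29163.6, 9254.4, 331084).
So ∂z/∂E = −n_x/n_z = 0.08809 and ∂z/∂N = −n_y/n_z = −0.02795.
Intercept c from Station 7: 793.3 − 44.92 + 1.71 = 750.08.
At (349, 728): z_contact = 30.74 − 20.35 + 750.08 = 760.47 m.
Depth below ground = 783.8 − 760.47 = 23.3 m.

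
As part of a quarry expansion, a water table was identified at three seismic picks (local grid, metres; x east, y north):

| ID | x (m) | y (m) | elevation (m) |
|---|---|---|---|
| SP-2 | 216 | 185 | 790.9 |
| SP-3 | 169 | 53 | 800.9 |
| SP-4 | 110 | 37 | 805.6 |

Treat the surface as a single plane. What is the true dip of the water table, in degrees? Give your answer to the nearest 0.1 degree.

4.8°

Two edge vectors: SP-2→SP-3 = (-47, -132, 10), SP-2→SP-4 = (-106, -148, 14.7).
Normal n = (SP-2→SP-3) × (SP-2→SP-4) = (-460.4, -369.1, -7036).
So ∂z/∂x = −n_x/n_z = −0.06543 and ∂z/∂y = −n_y/n_z = −0.05246.
Gradient magnitude |∇z| = √(a² + b²) = √(0.00428 + 0.00275) = 0.08387.
True dip = arctan(0.08387) = 4.8°, dipping toward NE (azimuth ≈ 051°).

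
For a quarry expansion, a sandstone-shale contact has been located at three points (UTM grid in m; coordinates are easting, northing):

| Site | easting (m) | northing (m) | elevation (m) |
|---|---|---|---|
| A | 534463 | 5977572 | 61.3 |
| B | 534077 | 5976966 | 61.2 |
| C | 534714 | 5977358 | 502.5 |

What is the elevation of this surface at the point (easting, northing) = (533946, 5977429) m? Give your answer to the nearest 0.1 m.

Let the plane be z = a·easting + b·northing + c.
B−A: −386a − 606b = −0.1;  C−A: 251a − 214b = 441.2.
Solving gives a = 1.139229688, b = −0.725482936.
Then c = 61.3 − a·534463 − b·5977572 = 3727811.67.
At (533946, 5977429): z = 608287.1 − 4336522.7 + 3727811.67 = -423.9 m.

-423.9 m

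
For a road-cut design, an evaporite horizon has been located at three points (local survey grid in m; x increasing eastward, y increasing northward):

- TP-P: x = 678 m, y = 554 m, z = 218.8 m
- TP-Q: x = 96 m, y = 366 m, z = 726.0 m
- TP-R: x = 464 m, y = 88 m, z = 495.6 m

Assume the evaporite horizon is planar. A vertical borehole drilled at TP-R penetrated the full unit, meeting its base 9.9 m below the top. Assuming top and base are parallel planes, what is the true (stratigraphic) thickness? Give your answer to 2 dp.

Let the plane be z = a·x + b·y + c.
TP-Q−TP-P: −582a − 188b = 507.2;  TP-R−TP-P: −214a − 466b = 276.8.
Solving gives a = −0.79798, b = −0.22754.
|∇z| = √(a²+b²) = 0.82978, so dip δ = arctan(0.82978) = 39.69°.
True thickness = vertical thickness × cos δ = 9.9 × cos 39.69° = 7.62 m.

7.62 m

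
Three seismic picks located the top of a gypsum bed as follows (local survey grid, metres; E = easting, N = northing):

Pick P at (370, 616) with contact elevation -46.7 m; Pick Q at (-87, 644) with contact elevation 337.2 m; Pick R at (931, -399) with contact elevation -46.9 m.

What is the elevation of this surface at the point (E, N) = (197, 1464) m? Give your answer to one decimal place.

Two edge vectors: Pick P→Pick Q = (-457, 28, 383.9), Pick P→Pick R = (561, -1015, -0.2).
Normal n = (Pick P→Pick Q) × (Pick P→Pick R) = (389652.9, 215276.5, 448147).
So ∂z/∂E = −n_x/n_z = −0.869476 and ∂z/∂N = −n_y/n_z = −0.480370.
Intercept c from Pick P: -46.7 + 321.71 + 295.91 = 570.91.
At (197, 1464): z = −171.3 − 703.3 + 570.91 = -303.6 m.

-303.6 m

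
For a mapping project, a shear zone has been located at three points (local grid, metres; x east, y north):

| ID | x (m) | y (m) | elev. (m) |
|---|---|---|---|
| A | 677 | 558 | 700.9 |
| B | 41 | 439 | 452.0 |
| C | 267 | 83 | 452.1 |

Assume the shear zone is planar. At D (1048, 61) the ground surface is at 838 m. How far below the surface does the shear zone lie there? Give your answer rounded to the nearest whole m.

118 m

Two edge vectors: A→B = (-636, -119, -248.9), A→C = (-410, -475, -248.8).
Normal n = (A→B) × (A→C) = (-88620.3, -56187.8, 253310).
So ∂z/∂x = −n_x/n_z = 0.34985 and ∂z/∂y = −n_y/n_z = 0.22181.
Intercept c from A: 700.9 − 236.85 − 123.77 = 340.28.
At (1048, 61): z_contact = 366.6 + 13.5 + 340.28 = 720.5 m.
Depth below ground = 838 − 720.5 = 118 m.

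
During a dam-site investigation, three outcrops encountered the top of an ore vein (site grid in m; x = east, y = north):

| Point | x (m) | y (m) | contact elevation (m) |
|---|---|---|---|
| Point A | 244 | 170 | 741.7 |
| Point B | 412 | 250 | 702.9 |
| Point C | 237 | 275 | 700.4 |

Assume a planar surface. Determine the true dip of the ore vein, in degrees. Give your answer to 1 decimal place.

Let the plane be z = a·x + b·y + c.
Point B−Point A: 168a + 80b = −38.8;  Point C−Point A: −7a + 105b = −41.3.
Solving gives a = −0.04231, b = −0.39615.
Gradient magnitude |∇z| = √(a² + b²) = √(0.00179 + 0.15694) = 0.39841.
True dip = arctan(0.39841) = 21.7°, dipping toward N (azimuth ≈ 006°).

21.7°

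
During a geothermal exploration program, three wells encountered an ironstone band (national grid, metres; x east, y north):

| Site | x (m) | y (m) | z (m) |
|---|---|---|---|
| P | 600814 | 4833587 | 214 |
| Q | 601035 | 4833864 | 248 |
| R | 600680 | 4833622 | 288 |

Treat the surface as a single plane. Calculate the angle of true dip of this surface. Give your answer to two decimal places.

Let the plane be z = a·x + b·y + c.
Q−P: 221a + 277b = 34;  R−P: −134a + 35b = 74.
Solving gives a = −0.43047, b = 0.46619.
Gradient magnitude |∇z| = √(a² + b²) = √(0.18531 + 0.21733) = 0.63454.
True dip = arctan(0.63454) = 32.40°, dipping toward SE (azimuth ≈ 137°).

32.40°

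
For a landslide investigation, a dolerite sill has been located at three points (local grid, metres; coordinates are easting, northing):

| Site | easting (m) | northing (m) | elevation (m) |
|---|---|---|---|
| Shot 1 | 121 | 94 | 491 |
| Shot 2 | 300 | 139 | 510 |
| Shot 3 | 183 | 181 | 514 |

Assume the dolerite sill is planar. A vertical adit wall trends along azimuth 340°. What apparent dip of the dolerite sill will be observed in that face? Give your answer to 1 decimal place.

11.3°

Two edge vectors: Shot 1→Shot 2 = (179, 45, 19), Shot 1→Shot 3 = (62, 87, 23).
Normal n = (Shot 1→Shot 2) × (Shot 1→Shot 3) = (-618, -2939, 12783).
So ∂z/∂easting = −n_x/n_z = 0.04835 and ∂z/∂northing = −n_y/n_z = 0.22991.
Unit vector along 340° is (sin 340°, cos 340°) = (-0.3420, 0.9397).
Slope in that direction = a·(-0.3420) + b·(0.9397) = 0.19951.
Apparent dip = arctan|0.19951| = 11.3° (true dip is 13.2°, so apparent ≤ true as expected).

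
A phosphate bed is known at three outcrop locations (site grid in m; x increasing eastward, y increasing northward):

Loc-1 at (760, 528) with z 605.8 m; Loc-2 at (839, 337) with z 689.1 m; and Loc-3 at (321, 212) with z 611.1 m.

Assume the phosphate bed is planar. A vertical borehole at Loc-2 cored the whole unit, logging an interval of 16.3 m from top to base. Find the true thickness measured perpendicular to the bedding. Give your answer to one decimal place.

15.1 m

Let the plane be z = a·x + b·y + c.
Loc-2−Loc-1: 79a − 191b = 83.3;  Loc-3−Loc-1: −439a − 316b = 5.3.
Solving gives a = 0.23261, b = −0.33992.
|∇z| = √(a²+b²) = 0.41188, so dip δ = arctan(0.41188) = 22.39°.
True thickness = vertical thickness × cos δ = 16.3 × cos 22.39° = 15.1 m.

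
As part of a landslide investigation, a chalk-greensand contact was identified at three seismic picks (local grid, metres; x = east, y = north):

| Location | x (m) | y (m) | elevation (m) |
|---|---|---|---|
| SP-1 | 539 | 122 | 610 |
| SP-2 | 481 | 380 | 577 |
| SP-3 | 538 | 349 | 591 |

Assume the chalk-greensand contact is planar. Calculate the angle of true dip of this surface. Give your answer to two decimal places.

12.24°

Let the plane be z = a·x + b·y + c.
SP-2−SP-1: −58a + 258b = −33;  SP-3−SP-1: −1a + 227b = −19.
Solving gives a = 0.20057, b = −0.08282.
Gradient magnitude |∇z| = √(a² + b²) = √(0.04023 + 0.00686) = 0.21700.
True dip = arctan(0.21700) = 12.24°, dipping toward WNW (azimuth ≈ 292°).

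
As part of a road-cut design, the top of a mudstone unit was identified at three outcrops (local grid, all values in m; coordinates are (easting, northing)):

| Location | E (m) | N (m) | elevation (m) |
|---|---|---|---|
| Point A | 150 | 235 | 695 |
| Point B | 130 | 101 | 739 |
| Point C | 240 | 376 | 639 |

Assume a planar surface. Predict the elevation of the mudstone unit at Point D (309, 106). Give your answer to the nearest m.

Let the plane be z = a·E + b·N + c.
Point B−Point A: −20a − 134b = 44;  Point C−Point A: 90a + 141b = −56.
Solving gives a = −0.14069, b = −0.30736.
Then c = 695 − a·150 − b·235 = 788.33.
At (309, 106): z = −43.5 − 32.6 + 788.33 = 712.3 m.

712 m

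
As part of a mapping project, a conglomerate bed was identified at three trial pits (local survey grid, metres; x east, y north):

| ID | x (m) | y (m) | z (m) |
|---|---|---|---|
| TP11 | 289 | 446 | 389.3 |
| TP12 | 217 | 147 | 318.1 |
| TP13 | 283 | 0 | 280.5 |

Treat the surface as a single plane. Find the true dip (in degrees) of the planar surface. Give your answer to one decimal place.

13.8°

Two edge vectors: TP11→TP12 = (-72, -299, -71.2), TP11→TP13 = (-6, -446, -108.8).
Normal n = (TP11→TP12) × (TP11→TP13) = (776, -7406.4, 30318).
So ∂z/∂x = −n_x/n_z = −0.02560 and ∂z/∂y = −n_y/n_z = 0.24429.
Gradient magnitude |∇z| = √(a² + b²) = √(0.00066 + 0.05968) = 0.24563.
True dip = arctan(0.24563) = 13.8°, dipping toward S (azimuth ≈ 174°).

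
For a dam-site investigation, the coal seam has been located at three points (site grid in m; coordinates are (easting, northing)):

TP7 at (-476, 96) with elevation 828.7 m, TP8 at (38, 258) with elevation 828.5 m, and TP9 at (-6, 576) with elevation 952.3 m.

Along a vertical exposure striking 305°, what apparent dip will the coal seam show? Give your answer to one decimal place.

Two edge vectors: TP7→TP8 = (514, 162, -0.2), TP7→TP9 = (470, 480, 123.6).
Normal n = (TP7→TP8) × (TP7→TP9) = (20119.2, -63624.4, 170580).
So ∂z/∂E = −n_x/n_z = −0.11795 and ∂z/∂N = −n_y/n_z = 0.37299.
Unit vector along 305° is (sin 305°, cos 305°) = (-0.8192, 0.5736).
Slope in that direction = a·(-0.8192) + b·(0.5736) = 0.31055.
Apparent dip = arctan|0.31055| = 17.3° (true dip is 21.4°, so apparent ≤ true as expected).

17.3°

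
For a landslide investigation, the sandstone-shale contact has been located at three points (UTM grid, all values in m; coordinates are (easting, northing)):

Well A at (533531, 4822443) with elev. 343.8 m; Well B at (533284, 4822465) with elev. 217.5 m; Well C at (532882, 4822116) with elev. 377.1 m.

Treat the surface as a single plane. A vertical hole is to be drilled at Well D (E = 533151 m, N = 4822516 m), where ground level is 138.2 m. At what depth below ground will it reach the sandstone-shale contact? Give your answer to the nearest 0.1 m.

Let the plane be z = a·E + b·N + c.
Well B−Well A: −247a + 22b = −126.3;  Well C−Well A: −649a − 327b = 33.3.
Solving gives a = 0.426815155, b = −0.948938946.
Then c = 343.8 − a·533531 − b·4822443 = 4348828.66.
At (533151, 4822516): z_contact = 227556.93 − 4576273.25 + 4348828.66 = 112.34 m.
Depth below ground = 138.2 − 112.34 = 25.9 m.

25.9 m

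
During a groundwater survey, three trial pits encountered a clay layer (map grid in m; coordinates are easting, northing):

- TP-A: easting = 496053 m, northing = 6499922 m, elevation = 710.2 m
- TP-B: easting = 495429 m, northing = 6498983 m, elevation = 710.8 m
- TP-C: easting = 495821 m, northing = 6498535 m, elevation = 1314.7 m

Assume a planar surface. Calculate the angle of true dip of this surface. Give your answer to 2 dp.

Two edge vectors: TP-A→TP-B = (-624, -939, 0.6), TP-A→TP-C = (-232, -1387, 604.5).
Normal n = (TP-A→TP-B) × (TP-A→TP-C) = (-566793.3, 377068.8, 647640).
So ∂z/∂easting = −n_x/n_z = 0.87517 and ∂z/∂northing = −n_y/n_z = −0.58222.
Gradient magnitude |∇z| = √(a² + b²) = √(0.76592 + 0.33898) = 1.05114.
True dip = arctan(1.05114) = 46.43°, dipping toward WNW (azimuth ≈ 304°).

46.43°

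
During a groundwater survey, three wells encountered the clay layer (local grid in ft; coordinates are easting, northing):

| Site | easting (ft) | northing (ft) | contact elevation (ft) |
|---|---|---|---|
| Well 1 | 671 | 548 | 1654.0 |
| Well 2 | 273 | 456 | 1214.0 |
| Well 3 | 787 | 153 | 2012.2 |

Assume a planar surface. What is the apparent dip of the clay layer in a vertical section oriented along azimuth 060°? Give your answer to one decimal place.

Let the plane be z = a·easting + b·northing + c.
Well 2−Well 1: −398a − 92b = −440;  Well 3−Well 1: 116a − 395b = 358.2.
Solving gives a = 1.23155, b = −0.54517.
Unit vector along 060° is (sin 60°, cos 60°) = (0.8660, 0.5000).
Slope in that direction = a·(0.8660) + b·(0.5000) = 0.79397.
Apparent dip = arctan|0.79397| = 38.4° (true dip is 53.4°, so apparent ≤ true as expected).

38.4°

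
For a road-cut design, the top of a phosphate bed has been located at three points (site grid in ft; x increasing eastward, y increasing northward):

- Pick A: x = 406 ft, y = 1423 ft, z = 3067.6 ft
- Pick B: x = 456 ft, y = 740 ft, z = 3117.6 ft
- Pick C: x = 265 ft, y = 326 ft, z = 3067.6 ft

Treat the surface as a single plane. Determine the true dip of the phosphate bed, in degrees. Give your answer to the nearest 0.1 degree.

20.1°

Let the plane be z = a·x + b·y + c.
Pick B−Pick A: 50a − 683b = 50;  Pick C−Pick A: −141a − 1097b = 0.
Solving gives a = 0.36288, b = −0.04664.
Gradient magnitude |∇z| = √(a² + b²) = √(0.13168 + 0.00218) = 0.36586.
True dip = arctan(0.36586) = 20.1°, dipping toward W (azimuth ≈ 277°).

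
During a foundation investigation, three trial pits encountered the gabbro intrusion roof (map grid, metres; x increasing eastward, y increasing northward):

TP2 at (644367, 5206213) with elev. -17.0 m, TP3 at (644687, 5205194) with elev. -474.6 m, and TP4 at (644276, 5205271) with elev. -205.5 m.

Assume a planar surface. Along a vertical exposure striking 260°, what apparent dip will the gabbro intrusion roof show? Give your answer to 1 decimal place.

28.9°

Two edge vectors: TP2→TP3 = (320, -1019, -457.6), TP2→TP4 = (-91, -942, -188.5).
Normal n = (TP2→TP3) × (TP2→TP4) = (-238977.7, 101961.6, -394169).
So ∂z/∂x = −n_x/n_z = −0.60628 and ∂z/∂y = −n_y/n_z = 0.25867.
Unit vector along 260° is (sin 260°, cos 260°) = (-0.9848, -0.1736).
Slope in that direction = a·(-0.9848) + b·(-0.1736) = 0.55215.
Apparent dip = arctan|0.55215| = 28.9° (true dip is 33.4°, so apparent ≤ true as expected).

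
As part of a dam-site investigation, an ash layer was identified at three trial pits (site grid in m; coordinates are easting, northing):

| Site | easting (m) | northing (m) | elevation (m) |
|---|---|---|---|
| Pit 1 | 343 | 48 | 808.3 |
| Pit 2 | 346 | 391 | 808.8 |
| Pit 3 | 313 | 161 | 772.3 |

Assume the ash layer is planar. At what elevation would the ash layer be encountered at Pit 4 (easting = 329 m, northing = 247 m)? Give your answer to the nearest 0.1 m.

Two edge vectors: Pit 1→Pit 2 = (3, 343, 0.5), Pit 1→Pit 3 = (-30, 113, -36).
Normal n = (Pit 1→Pit 2) × (Pit 1→Pit 3) = (-12404.5, 93, 10629).
So ∂z/∂easting = −n_x/n_z = 1.16704 and ∂z/∂northing = −n_y/n_z = −0.00875.
Intercept c from Pit 1: 808.3 − 400.30 + 0.42 = 408.42.
At (329, 247): z = 384.0 − 2.2 + 408.42 = 790.2 m.

790.2 m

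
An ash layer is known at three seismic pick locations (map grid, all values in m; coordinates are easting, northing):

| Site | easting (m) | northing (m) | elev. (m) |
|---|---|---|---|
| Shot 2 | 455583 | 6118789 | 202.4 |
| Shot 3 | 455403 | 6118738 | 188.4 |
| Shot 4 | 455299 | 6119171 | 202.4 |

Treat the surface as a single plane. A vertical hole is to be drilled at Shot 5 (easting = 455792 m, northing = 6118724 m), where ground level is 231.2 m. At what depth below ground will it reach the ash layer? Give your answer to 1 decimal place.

Two edge vectors: Shot 2→Shot 3 = (-180, -51, -14), Shot 2→Shot 4 = (-284, 382, 0).
Normal n = (Shot 2→Shot 3) × (Shot 2→Shot 4) = (5348, 3976, -83244).
So ∂z/∂easting = −n_x/n_z = 0.064244871 and ∂z/∂northing = −n_y/n_z = 0.047763202.
Intercept c from Shot 2: 202.4 − 29268.87 − 292252.96 = −321319.43.
At (455792, 6118724): z_contact = 29282.30 + 292249.85 − 321319.43 = 212.72 m.
Depth below ground = 231.2 − 212.72 = 18.5 m.

18.5 m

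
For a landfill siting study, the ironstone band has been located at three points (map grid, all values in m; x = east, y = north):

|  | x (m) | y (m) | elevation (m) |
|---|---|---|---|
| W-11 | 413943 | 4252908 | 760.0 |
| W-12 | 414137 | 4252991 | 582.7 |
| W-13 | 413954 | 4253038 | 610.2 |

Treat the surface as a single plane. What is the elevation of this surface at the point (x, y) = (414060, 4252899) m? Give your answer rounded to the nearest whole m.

Two edge vectors: W-11→W-12 = (194, 83, -177.3), W-11→W-13 = (11, 130, -149.8).
Normal n = (W-11→W-12) × (W-11→W-13) = (10615.6, 27110.9, 24307).
So ∂z/∂x = −n_x/n_z = −0.43673016 and ∂z/∂y = −n_y/n_z = −1.11535360.
Intercept c from W-11: 760 + 180781.39 + 4743496.26 = 4925037.65.
At (414060, 4252899): z = −180832.5 − 4743486.2 + 4925037.65 = 718.9 m.

719 m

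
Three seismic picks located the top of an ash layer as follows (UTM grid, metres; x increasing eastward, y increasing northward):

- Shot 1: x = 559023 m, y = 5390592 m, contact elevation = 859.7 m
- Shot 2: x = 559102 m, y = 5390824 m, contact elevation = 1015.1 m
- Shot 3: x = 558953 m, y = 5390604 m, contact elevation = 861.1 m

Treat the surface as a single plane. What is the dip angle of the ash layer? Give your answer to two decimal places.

Two edge vectors: Shot 1→Shot 2 = (79, 232, 155.4), Shot 1→Shot 3 = (-70, 12, 1.4).
Normal n = (Shot 1→Shot 2) × (Shot 1→Shot 3) = (-1540, -10988.6, 17188).
So ∂z/∂x = −n_x/n_z = 0.08960 and ∂z/∂y = −n_y/n_z = 0.63932.
Gradient magnitude |∇z| = √(a² + b²) = √(0.00803 + 0.40873) = 0.64557.
True dip = arctan(0.64557) = 32.84°, dipping toward S (azimuth ≈ 188°).

32.84°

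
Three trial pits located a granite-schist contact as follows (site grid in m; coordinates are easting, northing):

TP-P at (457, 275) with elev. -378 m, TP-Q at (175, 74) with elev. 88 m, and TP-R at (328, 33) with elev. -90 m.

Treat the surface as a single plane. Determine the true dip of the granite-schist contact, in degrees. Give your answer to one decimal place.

54.3°

Two edge vectors: TP-P→TP-Q = (-282, -201, 466), TP-P→TP-R = (-129, -242, 288).
Normal n = (TP-P→TP-Q) × (TP-P→TP-R) = (54884, 21102, 42315).
So ∂z/∂easting = −n_x/n_z = −1.29703 and ∂z/∂northing = −n_y/n_z = −0.49869.
Gradient magnitude |∇z| = √(a² + b²) = √(1.68230 + 0.24869) = 1.38960.
True dip = arctan(1.38960) = 54.3°, dipping toward ENE (azimuth ≈ 069°).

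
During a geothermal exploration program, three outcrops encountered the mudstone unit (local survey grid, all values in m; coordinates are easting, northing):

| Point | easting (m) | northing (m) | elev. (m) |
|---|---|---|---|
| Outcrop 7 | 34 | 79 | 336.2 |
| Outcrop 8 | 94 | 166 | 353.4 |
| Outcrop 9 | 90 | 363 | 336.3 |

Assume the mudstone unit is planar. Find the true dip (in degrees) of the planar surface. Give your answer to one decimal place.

22.2°

Let the plane be z = a·easting + b·northing + c.
Outcrop 8−Outcrop 7: 60a + 87b = 17.2;  Outcrop 9−Outcrop 7: 56a + 284b = 0.1.
Solving gives a = 0.40073, b = −0.07867.
Gradient magnitude |∇z| = √(a² + b²) = √(0.16059 + 0.00619) = 0.40838.
True dip = arctan(0.40838) = 22.2°, dipping toward W (azimuth ≈ 281°).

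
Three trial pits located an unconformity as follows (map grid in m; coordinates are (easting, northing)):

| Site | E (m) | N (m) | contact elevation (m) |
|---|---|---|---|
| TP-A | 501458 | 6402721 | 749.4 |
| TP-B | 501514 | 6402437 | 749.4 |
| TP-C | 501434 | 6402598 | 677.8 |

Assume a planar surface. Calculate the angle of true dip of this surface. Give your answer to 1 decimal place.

Two edge vectors: TP-A→TP-B = (56, -284, 0), TP-A→TP-C = (-24, -123, -71.6).
Normal n = (TP-A→TP-B) × (TP-A→TP-C) = (20334.4, 4009.6, -13704).
So ∂z/∂E = −n_x/n_z = 1.48383 and ∂z/∂N = −n_y/n_z = 0.29259.
Gradient magnitude |∇z| = √(a² + b²) = √(2.20175 + 0.08561) = 1.51240.
True dip = arctan(1.51240) = 56.5°, dipping toward W (azimuth ≈ 259°).

56.5°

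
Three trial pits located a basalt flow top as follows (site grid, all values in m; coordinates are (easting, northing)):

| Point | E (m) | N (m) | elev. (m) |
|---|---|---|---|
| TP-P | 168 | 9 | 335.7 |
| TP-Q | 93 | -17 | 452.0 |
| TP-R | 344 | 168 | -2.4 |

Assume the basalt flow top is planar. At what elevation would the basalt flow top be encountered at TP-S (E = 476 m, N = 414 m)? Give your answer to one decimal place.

Let the plane be z = a·E + b·N + c.
TP-Q−TP-P: −75a − 26b = 116.3;  TP-R−TP-P: 176a + 159b = −338.1.
Solving gives a = −1.32006, b = −0.66522.
Then c = 335.7 − a·168 − b·9 = 563.46.
At (476, 414): z = −628.3 − 275.4 + 563.46 = -340.3 m.

-340.3 m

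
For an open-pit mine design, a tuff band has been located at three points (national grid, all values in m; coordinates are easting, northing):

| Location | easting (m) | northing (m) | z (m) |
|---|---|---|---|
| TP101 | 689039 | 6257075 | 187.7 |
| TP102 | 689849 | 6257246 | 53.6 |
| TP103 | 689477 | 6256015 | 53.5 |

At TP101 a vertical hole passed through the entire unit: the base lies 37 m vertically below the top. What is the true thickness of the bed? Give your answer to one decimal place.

Two edge vectors: TP101→TP102 = (810, 171, -134.1), TP101→TP103 = (438, -1060, -134.2).
Normal n = (TP101→TP102) × (TP101→TP103) = (-165094.2, 49966.2, -933498).
So ∂z/∂easting = −n_x/n_z = −0.17686 and ∂z/∂northing = −n_y/n_z = 0.05353.
|∇z| = √(a²+b²) = 0.18478, so dip δ = arctan(0.18478) = 10.47°.
True thickness = vertical thickness × cos δ = 37 × cos 10.47° = 36.4 m.

36.4 m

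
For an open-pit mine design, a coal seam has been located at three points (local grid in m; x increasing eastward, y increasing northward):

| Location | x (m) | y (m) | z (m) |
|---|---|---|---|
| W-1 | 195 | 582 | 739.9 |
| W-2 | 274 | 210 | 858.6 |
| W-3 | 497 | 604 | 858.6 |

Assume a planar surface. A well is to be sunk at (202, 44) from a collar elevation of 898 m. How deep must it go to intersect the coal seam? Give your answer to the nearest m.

30 m

Let the plane be z = a·x + b·y + c.
W-2−W-1: 79a − 372b = 118.7;  W-3−W-1: 302a + 22b = 118.7.
Solving gives a = 0.40995, b = −0.23203.
Then c = 739.9 − a·195 − b·582 = 795.00.
At (202, 44): z_contact = 82.8 − 10.2 + 795.00 = 867.6 m.
Depth below ground = 898 − 867.6 = 30 m.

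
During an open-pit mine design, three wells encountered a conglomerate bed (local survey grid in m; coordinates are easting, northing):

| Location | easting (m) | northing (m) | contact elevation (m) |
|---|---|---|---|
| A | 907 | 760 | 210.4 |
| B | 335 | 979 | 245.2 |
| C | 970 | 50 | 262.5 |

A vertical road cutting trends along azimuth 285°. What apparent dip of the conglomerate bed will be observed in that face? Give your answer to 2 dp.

Two edge vectors: A→B = (-572, 219, 34.8), A→C = (63, -710, 52.1).
Normal n = (A→B) × (A→C) = (36117.9, 31993.6, 392323).
So ∂z/∂easting = −n_x/n_z = −0.09206 and ∂z/∂northing = −n_y/n_z = −0.08155.
Unit vector along 285° is (sin 285°, cos 285°) = (-0.9659, 0.2588).
Slope in that direction = a·(-0.9659) + b·(0.2588) = 0.06782.
Apparent dip = arctan|0.06782| = 3.88° (true dip is 7.0°, so apparent ≤ true as expected).

3.88°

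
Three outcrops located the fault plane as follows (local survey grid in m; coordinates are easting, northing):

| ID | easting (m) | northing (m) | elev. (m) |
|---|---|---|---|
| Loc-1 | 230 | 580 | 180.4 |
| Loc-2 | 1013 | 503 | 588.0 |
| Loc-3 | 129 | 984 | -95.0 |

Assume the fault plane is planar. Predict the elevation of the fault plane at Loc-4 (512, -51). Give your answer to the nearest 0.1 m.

668.3 m

Let the plane be z = a·easting + b·northing + c.
Loc-2−Loc-1: 783a − 77b = 407.6;  Loc-3−Loc-1: −101a + 404b = −275.4.
Solving gives a = 0.464956, b = −0.565444.
Then c = 180.4 − a·230 − b·580 = 401.42.
At (512, -51): z = 238.1 + 28.8 + 401.42 = 668.3 m.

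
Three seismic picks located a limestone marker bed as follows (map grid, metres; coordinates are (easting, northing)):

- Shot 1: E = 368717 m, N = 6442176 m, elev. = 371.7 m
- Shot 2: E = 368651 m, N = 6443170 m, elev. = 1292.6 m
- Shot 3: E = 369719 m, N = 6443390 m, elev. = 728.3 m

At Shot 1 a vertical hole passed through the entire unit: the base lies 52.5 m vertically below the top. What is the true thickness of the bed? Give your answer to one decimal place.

Let the plane be z = a·E + b·N + c.
Shot 2−Shot 1: −66a + 994b = 920.9;  Shot 3−Shot 1: 1002a + 1214b = 356.6.
Solving gives a = −0.70951, b = 0.87935.
|∇z| = √(a²+b²) = 1.12989, so dip δ = arctan(1.12989) = 48.49°.
True thickness = vertical thickness × cos δ = 52.5 × cos 48.49° = 34.8 m.

34.8 m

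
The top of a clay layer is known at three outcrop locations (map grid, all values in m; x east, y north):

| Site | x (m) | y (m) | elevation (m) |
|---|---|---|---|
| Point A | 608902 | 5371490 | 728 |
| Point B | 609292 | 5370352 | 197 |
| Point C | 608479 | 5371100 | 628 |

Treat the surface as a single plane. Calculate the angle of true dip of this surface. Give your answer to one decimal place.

23.8°

Let the plane be z = a·x + b·y + c.
Point B−Point A: 390a − 1138b = −531;  Point C−Point A: −423a − 390b = −100.
Solving gives a = −0.14727, b = 0.41614.
Gradient magnitude |∇z| = √(a² + b²) = √(0.02169 + 0.17317) = 0.44143.
True dip = arctan(0.44143) = 23.8°, dipping toward SSE (azimuth ≈ 161°).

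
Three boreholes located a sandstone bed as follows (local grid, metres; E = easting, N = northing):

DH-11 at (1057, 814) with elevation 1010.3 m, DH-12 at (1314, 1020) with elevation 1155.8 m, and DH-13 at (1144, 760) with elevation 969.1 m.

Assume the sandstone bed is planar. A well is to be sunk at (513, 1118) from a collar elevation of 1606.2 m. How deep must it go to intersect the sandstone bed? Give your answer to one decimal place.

362.9 m

Let the plane be z = a·E + b·N + c.
DH-12−DH-11: 257a + 206b = 145.5;  DH-13−DH-11: 87a − 54b = −41.2.
Solving gives a = −0.019818, b = 0.731035.
Then c = 1010.3 − a·1057 − b·814 = 436.19.
At (513, 1118): z_contact = −10.17 + 817.30 + 436.19 = 1243.32 m.
Depth below ground = 1606.2 − 1243.32 = 362.9 m.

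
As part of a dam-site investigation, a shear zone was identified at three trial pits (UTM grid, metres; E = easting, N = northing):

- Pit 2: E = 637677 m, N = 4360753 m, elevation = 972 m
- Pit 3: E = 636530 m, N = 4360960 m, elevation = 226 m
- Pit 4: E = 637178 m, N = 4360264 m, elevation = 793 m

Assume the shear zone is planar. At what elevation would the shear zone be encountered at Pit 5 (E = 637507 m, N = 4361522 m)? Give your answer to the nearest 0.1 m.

Two edge vectors: Pit 2→Pit 3 = (-1147, 207, -746), Pit 2→Pit 4 = (-499, -489, -179).
Normal n = (Pit 2→Pit 3) × (Pit 2→Pit 4) = (-401847, 166941, 664176).
So ∂z/∂E = −n_x/n_z = 0.605030895 and ∂z/∂N = −n_y/n_z = −0.251350546.
Intercept c from Pit 2: 972 − 385814.29 + 1096077.65 = 711235.36.
At (637507, 4361522): z = 385711.4 − 1096270.9 + 711235.36 = 675.9 m.

675.9 m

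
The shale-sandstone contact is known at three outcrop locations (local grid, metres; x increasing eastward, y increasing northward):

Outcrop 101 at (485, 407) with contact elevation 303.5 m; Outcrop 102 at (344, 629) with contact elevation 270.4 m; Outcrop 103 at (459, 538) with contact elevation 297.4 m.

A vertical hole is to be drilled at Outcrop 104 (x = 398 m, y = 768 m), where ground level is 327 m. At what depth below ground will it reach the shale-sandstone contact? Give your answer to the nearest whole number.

Two edge vectors: Outcrop 101→Outcrop 102 = (-141, 222, -33.1), Outcrop 101→Outcrop 103 = (-26, 131, -6.1).
Normal n = (Outcrop 101→Outcrop 102) × (Outcrop 101→Outcrop 103) = (2981.9, 0.5, -12699).
So ∂z/∂x = −n_x/n_z = 0.23481 and ∂z/∂y = −n_y/n_z = 0.00004.
Intercept c from Outcrop 101: 303.5 − 113.88 − 0.02 = 189.60.
At (398, 768): z_contact = 93.5 + 0.0 + 189.60 = 283.1 m.
Depth below ground = 327 − 283.1 = 44 m.

44 m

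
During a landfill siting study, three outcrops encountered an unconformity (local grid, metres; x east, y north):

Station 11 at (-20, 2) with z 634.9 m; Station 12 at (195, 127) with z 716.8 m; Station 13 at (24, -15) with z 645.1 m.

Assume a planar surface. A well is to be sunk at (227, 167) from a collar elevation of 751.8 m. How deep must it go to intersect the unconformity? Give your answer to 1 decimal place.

19.5 m

Two edge vectors: Station 11→Station 12 = (215, 125, 81.9), Station 11→Station 13 = (44, -17, 10.2).
Normal n = (Station 11→Station 12) × (Station 11→Station 13) = (2667.3, 1410.6, -9155).
So ∂z/∂x = −n_x/n_z = 0.29135 and ∂z/∂y = −n_y/n_z = 0.15408.
Intercept c from Station 11: 634.9 + 5.83 − 0.31 = 640.42.
At (227, 167): z_contact = 66.14 + 25.73 + 640.42 = 732.29 m.
Depth below ground = 751.8 − 732.29 = 19.5 m.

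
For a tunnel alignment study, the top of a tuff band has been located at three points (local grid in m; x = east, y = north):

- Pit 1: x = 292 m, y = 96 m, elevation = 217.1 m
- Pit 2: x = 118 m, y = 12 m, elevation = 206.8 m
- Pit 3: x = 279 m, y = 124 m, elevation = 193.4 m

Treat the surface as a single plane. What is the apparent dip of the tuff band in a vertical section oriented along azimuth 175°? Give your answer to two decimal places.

Let the plane be z = a·x + b·y + c.
Pit 2−Pit 1: −174a − 84b = −10.3;  Pit 3−Pit 1: −13a + 28b = −23.7.
Solving gives a = 0.38216, b = −0.66900.
Unit vector along 175° is (sin 175°, cos 175°) = (0.0872, -0.9962).
Slope in that direction = a·(0.0872) + b·(-0.9962) = 0.69976.
Apparent dip = arctan|0.69976| = 34.98° (true dip is 37.6°, so apparent ≤ true as expected).

34.98°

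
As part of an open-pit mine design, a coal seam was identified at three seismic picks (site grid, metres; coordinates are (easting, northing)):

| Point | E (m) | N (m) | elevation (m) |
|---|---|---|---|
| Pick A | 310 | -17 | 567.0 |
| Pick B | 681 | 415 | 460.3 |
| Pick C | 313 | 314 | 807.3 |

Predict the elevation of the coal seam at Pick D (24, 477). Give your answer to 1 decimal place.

Two edge vectors: Pick A→Pick B = (371, 432, -106.7), Pick A→Pick C = (3, 331, 240.3).
Normal n = (Pick A→Pick B) × (Pick A→Pick C) = (139127.3, -89471.4, 121505).
So ∂z/∂E = −n_x/n_z = −1.14503 and ∂z/∂N = −n_y/n_z = 0.73636.
Intercept c from Pick A: 567 + 354.96 + 12.52 = 934.48.
At (24, 477): z = −27.5 + 351.2 + 934.48 = 1258.2 m.

1258.2 m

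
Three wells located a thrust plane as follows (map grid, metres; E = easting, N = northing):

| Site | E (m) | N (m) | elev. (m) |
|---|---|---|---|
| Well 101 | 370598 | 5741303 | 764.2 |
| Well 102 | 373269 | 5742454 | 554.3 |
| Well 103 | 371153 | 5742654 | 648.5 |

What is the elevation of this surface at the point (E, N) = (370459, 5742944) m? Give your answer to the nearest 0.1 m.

664.8 m

Let the plane be z = a·E + b·N + c.
Well 102−Well 101: 2671a + 1151b = −209.9;  Well 103−Well 101: 555a + 1351b = −115.7.
Solving gives a = −0.050645988, b = −0.064834550.
Then c = 764.2 − a·370598 − b·5741303 = 391768.30.
At (370459, 5742944): z = −18762.3 − 372341.2 + 391768.30 = 664.8 m.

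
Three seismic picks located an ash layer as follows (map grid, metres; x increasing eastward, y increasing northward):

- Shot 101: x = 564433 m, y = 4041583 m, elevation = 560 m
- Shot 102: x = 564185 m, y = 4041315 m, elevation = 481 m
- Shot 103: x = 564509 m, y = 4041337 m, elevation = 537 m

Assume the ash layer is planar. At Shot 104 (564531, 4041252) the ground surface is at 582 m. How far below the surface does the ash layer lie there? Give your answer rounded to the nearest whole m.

Let the plane be z = a·x + b·y + c.
Shot 102−Shot 101: −248a − 268b = −79;  Shot 103−Shot 101: 76a − 246b = −23.
Solving gives a = 0.16307019, b = 0.14387534.
Then c = 560 − a·564433 − b·4041583 = −672966.34.
At (564531, 4041252): z_contact = 92058.2 + 581436.5 − 672966.34 = 528.4 m.
Depth below ground = 582 − 528.4 = 54 m.

54 m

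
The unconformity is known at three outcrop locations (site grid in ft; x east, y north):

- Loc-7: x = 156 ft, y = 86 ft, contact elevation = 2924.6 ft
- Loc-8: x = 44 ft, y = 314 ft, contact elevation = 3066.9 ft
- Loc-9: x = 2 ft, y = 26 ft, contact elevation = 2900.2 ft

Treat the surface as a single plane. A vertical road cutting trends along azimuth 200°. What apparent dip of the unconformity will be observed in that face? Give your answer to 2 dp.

Two edge vectors: Loc-7→Loc-8 = (-112, 228, 142.3), Loc-7→Loc-9 = (-154, -60, -24.4).
Normal n = (Loc-7→Loc-8) × (Loc-7→Loc-9) = (2974.8, -24647, 41832).
So ∂z/∂x = −n_x/n_z = −0.07111 and ∂z/∂y = −n_y/n_z = 0.58919.
Unit vector along 200° is (sin 200°, cos 200°) = (-0.3420, -0.9397).
Slope in that direction = a·(-0.3420) + b·(-0.9397) = −0.52934.
Apparent dip = arctan|0.52934| = 27.89° (true dip is 30.7°, so apparent ≤ true as expected).

27.89°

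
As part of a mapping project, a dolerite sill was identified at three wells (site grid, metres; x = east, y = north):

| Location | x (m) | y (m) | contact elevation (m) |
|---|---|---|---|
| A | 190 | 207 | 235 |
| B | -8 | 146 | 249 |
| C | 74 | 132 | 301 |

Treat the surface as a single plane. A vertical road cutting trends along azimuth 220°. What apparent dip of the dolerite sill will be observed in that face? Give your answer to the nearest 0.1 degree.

41.4°

Two edge vectors: A→B = (-198, -61, 14), A→C = (-116, -75, 66).
Normal n = (A→B) × (A→C) = (-2976, 11444, 7774).
So ∂z/∂x = −n_x/n_z = 0.38281 and ∂z/∂y = −n_y/n_z = −1.47209.
Unit vector along 220° is (sin 220°, cos 220°) = (-0.6428, -0.7660).
Slope in that direction = a·(-0.6428) + b·(-0.7660) = 0.88162.
Apparent dip = arctan|0.88162| = 41.4° (true dip is 56.7°, so apparent ≤ true as expected).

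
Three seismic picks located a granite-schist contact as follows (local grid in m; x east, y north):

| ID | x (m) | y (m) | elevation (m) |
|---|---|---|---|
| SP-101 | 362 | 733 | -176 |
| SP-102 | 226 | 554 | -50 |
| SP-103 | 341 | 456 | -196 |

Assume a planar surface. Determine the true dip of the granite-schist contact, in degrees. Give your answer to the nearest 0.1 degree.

48.9°

Two edge vectors: SP-101→SP-102 = (-136, -179, 126), SP-101→SP-103 = (-21, -277, -20).
Normal n = (SP-101→SP-102) × (SP-101→SP-103) = (38482, -5366, 33913).
So ∂z/∂x = −n_x/n_z = −1.13473 and ∂z/∂y = −n_y/n_z = 0.15823.
Gradient magnitude |∇z| = √(a² + b²) = √(1.28761 + 0.02504) = 1.14571.
True dip = arctan(1.14571) = 48.9°, dipping toward E (azimuth ≈ 098°).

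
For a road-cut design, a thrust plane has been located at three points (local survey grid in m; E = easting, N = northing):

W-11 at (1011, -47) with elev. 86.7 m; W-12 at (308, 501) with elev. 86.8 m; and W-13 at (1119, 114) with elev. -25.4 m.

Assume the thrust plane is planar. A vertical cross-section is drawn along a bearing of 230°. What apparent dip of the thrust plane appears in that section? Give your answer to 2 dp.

29.55°

Let the plane be z = a·E + b·N + c.
W-12−W-11: −703a + 548b = 0.1;  W-13−W-11: 108a + 161b = −112.1.
Solving gives a = −0.35649, b = −0.45714.
Unit vector along 230° is (sin 230°, cos 230°) = (-0.7660, -0.6428).
Slope in that direction = a·(-0.7660) + b·(-0.6428) = 0.56693.
Apparent dip = arctan|0.56693| = 29.55° (true dip is 30.1°, so apparent ≤ true as expected).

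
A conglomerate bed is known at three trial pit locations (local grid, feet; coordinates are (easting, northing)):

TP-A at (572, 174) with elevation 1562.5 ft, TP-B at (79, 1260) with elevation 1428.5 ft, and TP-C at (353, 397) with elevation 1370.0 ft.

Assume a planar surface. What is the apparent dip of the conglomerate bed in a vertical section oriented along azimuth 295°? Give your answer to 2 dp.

Two edge vectors: TP-A→TP-B = (-493, 1086, -134), TP-A→TP-C = (-219, 223, -192.5).
Normal n = (TP-A→TP-B) × (TP-A→TP-C) = (-179173, -65556.5, 127895).
So ∂z/∂E = −n_x/n_z = 1.40094 and ∂z/∂N = −n_y/n_z = 0.51258.
Unit vector along 295° is (sin 295°, cos 295°) = (-0.9063, 0.4226).
Slope in that direction = a·(-0.9063) + b·(0.4226) = −1.05306.
Apparent dip = arctan|1.05306| = 46.48° (true dip is 56.2°, so apparent ≤ true as expected).

46.48°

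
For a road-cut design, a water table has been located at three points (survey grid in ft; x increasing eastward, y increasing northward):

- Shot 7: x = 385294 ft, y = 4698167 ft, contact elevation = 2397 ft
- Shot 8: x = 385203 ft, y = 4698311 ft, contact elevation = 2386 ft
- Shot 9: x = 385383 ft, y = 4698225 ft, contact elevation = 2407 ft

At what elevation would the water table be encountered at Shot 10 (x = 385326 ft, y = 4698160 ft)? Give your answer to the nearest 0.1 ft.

2400.7 ft

Let the plane be z = a·x + b·y + c.
Shot 8−Shot 7: −91a + 144b = −11;  Shot 9−Shot 7: 89a + 58b = 10.
Solving gives a = 0.114844700, b = −0.003813419.
Then c = 2397 − a·385294 − b·4698167 = −23935.90.
At (385326, 4698160): z = 44252.6 − 17916.1 − 23935.90 = 2400.7 ft.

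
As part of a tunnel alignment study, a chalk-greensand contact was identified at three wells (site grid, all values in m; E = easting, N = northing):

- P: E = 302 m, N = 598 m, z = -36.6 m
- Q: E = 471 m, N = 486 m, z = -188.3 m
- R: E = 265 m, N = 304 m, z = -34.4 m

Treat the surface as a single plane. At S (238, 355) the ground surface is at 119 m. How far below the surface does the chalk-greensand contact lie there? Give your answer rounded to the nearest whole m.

126 m

Let the plane be z = a·E + b·N + c.
Q−P: 169a − 112b = −151.7;  R−P: −37a − 294b = 2.2.
Solving gives a = −0.83311, b = 0.09736.
Then c = -36.6 − a·302 − b·598 = 156.77.
At (238, 355): z_contact = −198.3 + 34.6 + 156.77 = -6.9 m.
Depth below ground = 119 − (-6.9) = 126 m.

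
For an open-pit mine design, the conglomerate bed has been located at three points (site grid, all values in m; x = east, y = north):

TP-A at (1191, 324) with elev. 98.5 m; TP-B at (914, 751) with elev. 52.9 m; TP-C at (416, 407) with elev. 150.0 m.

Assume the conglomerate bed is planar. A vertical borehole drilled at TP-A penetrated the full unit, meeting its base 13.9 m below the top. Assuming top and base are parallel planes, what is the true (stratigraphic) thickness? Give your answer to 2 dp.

13.68 m

Let the plane be z = a·x + b·y + c.
TP-B−TP-A: −277a + 427b = −45.6;  TP-C−TP-A: −775a + 83b = 51.5.
Solving gives a = −0.08370, b = −0.16109.
|∇z| = √(a²+b²) = 0.18154, so dip δ = arctan(0.18154) = 10.29°.
True thickness = vertical thickness × cos δ = 13.9 × cos 10.29° = 13.68 m.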